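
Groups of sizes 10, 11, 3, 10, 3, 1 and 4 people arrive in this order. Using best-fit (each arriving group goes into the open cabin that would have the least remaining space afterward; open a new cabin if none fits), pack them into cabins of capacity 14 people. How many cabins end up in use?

  10 → cabin 1 (new)  [load 10/14]
  11 → cabin 2 (new)  [load 11/14]
  3 → cabin 2  [load 14/14]
  10 → cabin 3 (new)  [load 10/14]
  3 → cabin 1  [load 13/14]
  1 → cabin 1  [load 14/14]
  4 → cabin 3  [load 14/14]
3 cabins opened.

3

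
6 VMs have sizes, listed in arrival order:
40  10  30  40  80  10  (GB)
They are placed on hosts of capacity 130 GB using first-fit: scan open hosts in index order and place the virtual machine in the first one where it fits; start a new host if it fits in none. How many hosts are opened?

  40 → host 1 (new)  [load 40/130]
  10 → host 1  [load 50/130]
  30 → host 1  [load 80/130]
  40 → host 1  [load 120/130]
  80 → host 2 (new)  [load 80/130]
  10 → host 1  [load 130/130]
2 hosts opened.

2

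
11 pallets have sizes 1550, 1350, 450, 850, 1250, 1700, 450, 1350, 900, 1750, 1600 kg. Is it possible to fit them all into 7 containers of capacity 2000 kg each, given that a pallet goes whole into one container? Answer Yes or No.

Total = 13200 kg; ⌈13200/2000⌉ = 7.
The bound of 7 does not rule out 7, but exhaustive search shows no assignment into 7 containers of capacity 2000 kg exists — the minimum is 8.

No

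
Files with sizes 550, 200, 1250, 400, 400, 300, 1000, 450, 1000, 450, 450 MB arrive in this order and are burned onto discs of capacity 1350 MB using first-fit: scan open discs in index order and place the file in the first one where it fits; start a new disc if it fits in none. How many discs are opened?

6

  550 → disc 1 (new)  [load 550/1350]
  200 → disc 1  [load 750/1350]
  1250 → disc 2 (new)  [load 1250/1350]
  400 → disc 1  [load 1150/1350]
  400 → disc 3 (new)  [load 400/1350]
  300 → disc 3  [load 700/1350]
  1000 → disc 4 (new)  [load 1000/1350]
  450 → disc 3  [load 1150/1350]
  1000 → disc 5 (new)  [load 1000/1350]
  450 → disc 6 (new)  [load 450/1350]
  450 → disc 6  [load 900/1350]
6 discs opened.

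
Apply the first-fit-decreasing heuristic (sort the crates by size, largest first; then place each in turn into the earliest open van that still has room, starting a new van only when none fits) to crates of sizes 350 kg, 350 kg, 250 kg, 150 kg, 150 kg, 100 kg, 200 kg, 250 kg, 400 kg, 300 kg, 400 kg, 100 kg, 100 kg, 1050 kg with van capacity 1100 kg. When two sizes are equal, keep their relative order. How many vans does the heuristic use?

Sorted descending: 1050, 400, 400, 350, 350, 300, 250, 250, 200, 150, 150, 100, 100, 100.
  1050 → van 1 (new)  [load 1050/1100]
  400 → van 2 (new)  [load 400/1100]
  400 → van 2  [load 800/1100]
  350 → van 3 (new)  [load 350/1100]
  350 → van 3  [load 700/1100]
  300 → van 2  [load 1100/1100]
  250 → van 3  [load 950/1100]
  250 → van 4 (new)  [load 250/1100]
  200 → van 4  [load 450/1100]
  150 → van 3  [load 1100/1100]
  150 → van 4  [load 600/1100]
  100 → van 4  [load 700/1100]
  100 → van 4  [load 800/1100]
  100 → van 4  [load 900/1100]
4 vans opened.

4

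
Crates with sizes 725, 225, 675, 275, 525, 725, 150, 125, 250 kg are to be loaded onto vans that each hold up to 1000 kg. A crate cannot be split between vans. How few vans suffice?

Total = 725 + 725 + 675 + 525 + 275 + 250 + 225 + 150 + 125 = 3675 kg.
Lower bound: ⌈3675/1000⌉ = 4 vans.
A packing using 4 vans:
  van 1: 725 + 275 = 1000
  van 2: 725 + 250 = 975
  van 3: 675 + 225 = 900
  van 4: 525 + 150 + 125 = 800
This matches the lower bound, so 4 is optimal.

4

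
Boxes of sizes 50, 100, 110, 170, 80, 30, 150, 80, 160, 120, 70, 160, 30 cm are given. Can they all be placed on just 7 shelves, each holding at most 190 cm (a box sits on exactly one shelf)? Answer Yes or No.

Total = 1310 cm; ⌈1310/190⌉ = 7.
The bound of 7 does not rule out 7, but exhaustive search shows no assignment into 7 shelves of capacity 190 cm exists — the minimum is 8.

No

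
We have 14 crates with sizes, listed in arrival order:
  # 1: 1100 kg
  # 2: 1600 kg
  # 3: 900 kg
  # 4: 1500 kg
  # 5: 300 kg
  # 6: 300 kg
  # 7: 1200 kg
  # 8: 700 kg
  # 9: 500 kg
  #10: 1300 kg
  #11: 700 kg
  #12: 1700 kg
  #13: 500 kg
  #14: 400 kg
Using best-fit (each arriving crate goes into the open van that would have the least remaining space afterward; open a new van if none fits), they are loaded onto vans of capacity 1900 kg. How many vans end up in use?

  1100 → van 1 (new)  [load 1100/1900]
  1600 → van 2 (new)  [load 1600/1900]
  900 → van 3 (new)  [load 900/1900]
  1500 → van 4 (new)  [load 1500/1900]
  300 → van 2  [load 1900/1900]
  300 → van 4  [load 1800/1900]
  1200 → van 5 (new)  [load 1200/1900]
  700 → van 5  [load 1900/1900]
  500 → van 1  [load 1600/1900]
  1300 → van 6 (new)  [load 1300/1900]
  700 → van 3  [load 1600/1900]
  1700 → van 7 (new)  [load 1700/1900]
  500 → van 6  [load 1800/1900]
  400 → van 8 (new)  [load 400/1900]
8 vans opened.

8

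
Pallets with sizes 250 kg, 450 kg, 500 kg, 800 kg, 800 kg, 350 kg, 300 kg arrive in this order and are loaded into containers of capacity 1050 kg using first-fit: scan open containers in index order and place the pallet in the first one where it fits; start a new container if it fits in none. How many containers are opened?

4

  250 → container 1 (new)  [load 250/1050]
  450 → container 1  [load 700/1050]
  500 → container 2 (new)  [load 500/1050]
  800 → container 3 (new)  [load 800/1050]
  800 → container 4 (new)  [load 800/1050]
  350 → container 1  [load 1050/1050]
  300 → container 2  [load 800/1050]
4 containers opened.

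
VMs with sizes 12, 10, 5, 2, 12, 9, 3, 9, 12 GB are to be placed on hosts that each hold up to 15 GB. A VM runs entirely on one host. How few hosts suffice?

6

Total = 12 + 12 + 12 + 10 + 9 + 9 + 5 + 3 + 2 = 74 GB.
Lower bound: ⌈74/15⌉ = 5 hosts.
Also, 6 VMs each exceed 15/2 GB, and no two of those can share a host, so at least 6 hosts are needed.
A packing using 6 hosts:
  host 1: 12 + 3 = 15
  host 2: 12 + 2 = 14
  host 3: 12 = 12
  host 4: 10 + 5 = 15
  host 5: 9 = 9
  host 6: 9 = 9
This matches the lower bound, so 6 is optimal.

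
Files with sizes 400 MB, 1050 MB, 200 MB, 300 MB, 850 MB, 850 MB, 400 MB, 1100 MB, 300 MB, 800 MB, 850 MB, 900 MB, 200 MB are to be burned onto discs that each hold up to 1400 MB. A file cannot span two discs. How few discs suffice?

7

Total = 1100 + 1050 + 900 + 850 + 850 + 850 + 800 + 400 + 400 + 300 + 300 + 200 + 200 = 8200 MB.
Lower bound: ⌈8200/1400⌉ = 6 discs.
Also, 7 files each exceed 700 MB, and no two of those can share a disc, so at least 7 discs are needed.
A packing using 7 discs:
  disc 1: 1100 + 300 = 1400
  disc 2: 1050 + 300 = 1350
  disc 3: 900 + 400 = 1300
  disc 4: 850 + 400 = 1250
  disc 5: 850 + 200 + 200 = 1250
  disc 6: 850 = 850
  disc 7: 800 = 800
This matches the lower bound, so 7 is optimal.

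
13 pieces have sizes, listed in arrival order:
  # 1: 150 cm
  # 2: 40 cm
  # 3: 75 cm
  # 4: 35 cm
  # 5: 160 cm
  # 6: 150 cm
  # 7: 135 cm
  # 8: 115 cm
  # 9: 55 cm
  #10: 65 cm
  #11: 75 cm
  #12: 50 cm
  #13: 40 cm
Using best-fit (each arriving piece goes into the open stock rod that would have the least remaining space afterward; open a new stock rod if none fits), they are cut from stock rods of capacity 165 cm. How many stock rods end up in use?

8

  150 → stock rod 1 (new)  [load 150/165]
  40 → stock rod 2 (new)  [load 40/165]
  75 → stock rod 2  [load 115/165]
  35 → stock rod 2  [load 150/165]
  160 → stock rod 3 (new)  [load 160/165]
  150 → stock rod 4 (new)  [load 150/165]
  135 → stock rod 5 (new)  [load 135/165]
  115 → stock rod 6 (new)  [load 115/165]
  55 → stock rod 7 (new)  [load 55/165]
  65 → stock rod 7  [load 120/165]
  75 → stock rod 8 (new)  [load 75/165]
  50 → stock rod 6  [load 165/165]
  40 → stock rod 7  [load 160/165]
8 stock rods opened.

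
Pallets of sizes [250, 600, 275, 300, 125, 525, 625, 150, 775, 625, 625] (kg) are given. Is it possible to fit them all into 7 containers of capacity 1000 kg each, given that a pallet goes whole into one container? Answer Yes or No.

A valid assignment using 6 containers:
  container 1: 775 + 150 = 925
  container 2: 625 + 300 = 925
  container 3: 625 + 275 = 900
  container 4: 625 + 250 + 125 = 1000
  container 5: 600 = 600
  container 6: 525 = 525
That uses only 6 ≤ 7, so 7 containers are enough.

Yes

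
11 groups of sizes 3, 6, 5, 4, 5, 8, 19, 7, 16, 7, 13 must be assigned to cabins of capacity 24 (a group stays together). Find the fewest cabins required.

4

Total = 19 + 16 + 13 + 8 + 7 + 7 + 6 + 5 + 5 + 4 + 3 = 93.
Lower bound: ⌈93/24⌉ = 4 cabins.
A packing using 4 cabins:
  cabin 1: 19 + 5 = 24
  cabin 2: 16 + 8 = 24
  cabin 3: 13 + 7 + 4 = 24
  cabin 4: 7 + 6 + 5 + 3 = 21
This matches the lower bound, so 4 is optimal.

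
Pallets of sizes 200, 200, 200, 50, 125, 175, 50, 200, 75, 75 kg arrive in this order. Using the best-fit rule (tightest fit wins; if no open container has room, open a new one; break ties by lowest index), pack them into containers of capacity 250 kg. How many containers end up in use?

  200 → container 1 (new)  [load 200/250]
  200 → container 2 (new)  [load 200/250]
  200 → container 3 (new)  [load 200/250]
  50 → container 1  [load 250/250]
  125 → container 4 (new)  [load 125/250]
  175 → container 5 (new)  [load 175/250]
  50 → container 2  [load 250/250]
  200 → container 6 (new)  [load 200/250]
  75 → container 5  [load 250/250]
  75 → container 4  [load 200/250]
6 containers opened.

6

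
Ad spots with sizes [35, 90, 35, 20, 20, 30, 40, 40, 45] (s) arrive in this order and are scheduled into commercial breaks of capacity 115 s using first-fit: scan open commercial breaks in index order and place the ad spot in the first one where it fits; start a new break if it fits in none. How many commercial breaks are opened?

4

  35 → break 1 (new)  [load 35/115]
  90 → break 2 (new)  [load 90/115]
  35 → break 1  [load 70/115]
  20 → break 1  [load 90/115]
  20 → break 1  [load 110/115]
  30 → break 3 (new)  [load 30/115]
  40 → break 3  [load 70/115]
  40 → break 3  [load 110/115]
  45 → break 4 (new)  [load 45/115]
4 commercial breaks opened.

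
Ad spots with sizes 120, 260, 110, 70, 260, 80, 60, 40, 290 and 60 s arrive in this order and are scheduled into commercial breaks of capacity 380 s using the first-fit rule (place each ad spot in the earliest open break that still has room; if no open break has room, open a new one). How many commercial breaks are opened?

4

  120 → break 1 (new)  [load 120/380]
  260 → break 1  [load 380/380]
  110 → break 2 (new)  [load 110/380]
  70 → break 2  [load 180/380]
  260 → break 3 (new)  [load 260/380]
  80 → break 2  [load 260/380]
  60 → break 2  [load 320/380]
  40 → break 2  [load 360/380]
  290 → break 4 (new)  [load 290/380]
  60 → break 3  [load 320/380]
4 commercial breaks opened.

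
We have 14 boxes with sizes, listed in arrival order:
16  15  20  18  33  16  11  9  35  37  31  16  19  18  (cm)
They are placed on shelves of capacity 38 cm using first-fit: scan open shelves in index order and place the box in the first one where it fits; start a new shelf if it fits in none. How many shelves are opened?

9

  16 → shelf 1 (new)  [load 16/38]
  15 → shelf 1  [load 31/38]
  20 → shelf 2 (new)  [load 20/38]
  18 → shelf 2  [load 38/38]
  33 → shelf 3 (new)  [load 33/38]
  16 → shelf 4 (new)  [load 16/38]
  11 → shelf 4  [load 27/38]
  9 → shelf 4  [load 36/38]
  35 → shelf 5 (new)  [load 35/38]
  37 → shelf 6 (new)  [load 37/38]
  31 → shelf 7 (new)  [load 31/38]
  16 → shelf 8 (new)  [load 16/38]
  19 → shelf 8  [load 35/38]
  18 → shelf 9 (new)  [load 18/38]
9 shelves opened.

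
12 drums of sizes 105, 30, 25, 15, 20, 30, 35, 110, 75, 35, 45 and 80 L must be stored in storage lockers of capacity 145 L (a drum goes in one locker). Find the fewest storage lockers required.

5

Total = 110 + 105 + 80 + 75 + 45 + 35 + 35 + 30 + 30 + 25 + 20 + 15 = 605 L.
Lower bound: ⌈605/145⌉ = 5 storage lockers.
A packing using 5 storage lockers:
  locker 1: 110 + 35 = 145
  locker 2: 105 + 35 = 140
  locker 3: 80 + 45 + 20 = 145
  locker 4: 75 + 30 + 30 = 135
  locker 5: 25 + 15 = 40
This matches the lower bound, so 5 is optimal.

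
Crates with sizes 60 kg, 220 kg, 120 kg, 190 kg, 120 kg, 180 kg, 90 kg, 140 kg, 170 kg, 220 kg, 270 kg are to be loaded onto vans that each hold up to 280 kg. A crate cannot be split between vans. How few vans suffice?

Total = 270 + 220 + 220 + 190 + 180 + 170 + 140 + 120 + 120 + 90 + 60 = 1780 kg.
Lower bound: ⌈1780/280⌉ = 7 vans.
A packing using 8 vans:
  van 1: 270 = 270
  van 2: 220 + 60 = 280
  van 3: 220 = 220
  van 4: 190 + 90 = 280
  van 5: 180 = 180
  van 6: 170 = 170
  van 7: 140 + 120 = 260
  van 8: 120 = 120
No arrangement into 7 vans stays within capacity, so 8 is optimal.

8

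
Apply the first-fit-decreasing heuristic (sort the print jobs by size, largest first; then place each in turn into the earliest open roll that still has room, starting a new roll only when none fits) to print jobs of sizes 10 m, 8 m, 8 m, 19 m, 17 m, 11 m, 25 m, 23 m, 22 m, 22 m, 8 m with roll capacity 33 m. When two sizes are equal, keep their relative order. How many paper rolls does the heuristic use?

6

Sorted descending: 25, 23, 22, 22, 19, 17, 11, 10, 8, 8, 8.
  25 → roll 1 (new)  [load 25/33]
  23 → roll 2 (new)  [load 23/33]
  22 → roll 3 (new)  [load 22/33]
  22 → roll 4 (new)  [load 22/33]
  19 → roll 5 (new)  [load 19/33]
  17 → roll 6 (new)  [load 17/33]
  11 → roll 3  [load 33/33]
  10 → roll 2  [load 33/33]
  8 → roll 1  [load 33/33]
  8 → roll 4  [load 30/33]
  8 → roll 5  [load 27/33]
6 paper rolls opened.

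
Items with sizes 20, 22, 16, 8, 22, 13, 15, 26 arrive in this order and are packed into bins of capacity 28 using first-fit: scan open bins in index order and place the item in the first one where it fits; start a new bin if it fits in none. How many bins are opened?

  20 → bin 1 (new)  [load 20/28]
  22 → bin 2 (new)  [load 22/28]
  16 → bin 3 (new)  [load 16/28]
  8 → bin 1  [load 28/28]
  22 → bin 4 (new)  [load 22/28]
  13 → bin 5 (new)  [load 13/28]
  15 → bin 5  [load 28/28]
  26 → bin 6 (new)  [load 26/28]
6 bins opened.

6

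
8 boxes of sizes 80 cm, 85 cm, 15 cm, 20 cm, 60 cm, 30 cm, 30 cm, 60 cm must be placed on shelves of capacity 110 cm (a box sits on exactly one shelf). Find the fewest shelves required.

4

Total = 85 + 80 + 60 + 60 + 30 + 30 + 20 + 15 = 380 cm.
Lower bound: ⌈380/110⌉ = 4 shelves.
A packing using 4 shelves:
  shelf 1: 85 + 20 = 105
  shelf 2: 80 + 30 = 110
  shelf 3: 60 + 30 + 15 = 105
  shelf 4: 60 = 60
This matches the lower bound, so 4 is optimal.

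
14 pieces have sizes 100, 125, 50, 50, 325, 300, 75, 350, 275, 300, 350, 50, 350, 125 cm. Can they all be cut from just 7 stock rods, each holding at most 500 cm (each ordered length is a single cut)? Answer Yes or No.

Yes

A valid assignment using 7 stock rods:
  stock rod 1: 350 + 125 = 475
  stock rod 2: 350 + 125 = 475
  stock rod 3: 350 + 100 + 50 = 500
  stock rod 4: 325 + 75 + 50 + 50 = 500
  stock rod 5: 300 = 300
  stock rod 6: 300 = 300
  stock rod 7: 275 = 275
Every load is within 500 cm, so 7 stock rods suffice.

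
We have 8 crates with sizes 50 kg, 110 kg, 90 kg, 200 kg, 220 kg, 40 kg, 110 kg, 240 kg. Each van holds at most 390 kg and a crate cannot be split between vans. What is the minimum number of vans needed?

Total = 240 + 220 + 200 + 110 + 110 + 90 + 50 + 40 = 1060 kg.
Lower bound: ⌈1060/390⌉ = 3 vans.
A packing using 3 vans:
  van 1: 240 + 110 + 40 = 390
  van 2: 220 + 110 + 50 = 380
  van 3: 200 + 90 = 290
This matches the lower bound, so 3 is optimal.

3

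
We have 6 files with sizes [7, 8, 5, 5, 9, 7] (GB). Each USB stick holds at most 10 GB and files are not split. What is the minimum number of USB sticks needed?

5

Total = 9 + 8 + 7 + 7 + 5 + 5 = 41 GB.
Lower bound: ⌈41/10⌉ = 5 USB sticks.
A packing using 5 USB sticks:
  USB stick 1: 9 = 9
  USB stick 2: 8 = 8
  USB stick 3: 7 = 7
  USB stick 4: 7 = 7
  USB stick 5: 5 + 5 = 10
This matches the lower bound, so 5 is optimal.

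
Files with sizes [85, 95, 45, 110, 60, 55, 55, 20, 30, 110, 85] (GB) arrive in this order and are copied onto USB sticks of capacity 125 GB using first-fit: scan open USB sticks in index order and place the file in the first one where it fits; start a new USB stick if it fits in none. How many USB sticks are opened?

  85 → USB stick 1 (new)  [load 85/125]
  95 → USB stick 2 (new)  [load 95/125]
  45 → USB stick 3 (new)  [load 45/125]
  110 → USB stick 4 (new)  [load 110/125]
  60 → USB stick 3  [load 105/125]
  55 → USB stick 5 (new)  [load 55/125]
  55 → USB stick 5  [load 110/125]
  20 → USB stick 1  [load 105/125]
  30 → USB stick 2  [load 125/125]
  110 → USB stick 6 (new)  [load 110/125]
  85 → USB stick 7 (new)  [load 85/125]
7 USB sticks opened.

7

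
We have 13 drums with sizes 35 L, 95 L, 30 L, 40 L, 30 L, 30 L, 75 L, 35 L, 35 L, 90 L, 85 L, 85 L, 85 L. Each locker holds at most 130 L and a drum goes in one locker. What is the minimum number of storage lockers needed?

7

Total = 95 + 90 + 85 + 85 + 85 + 75 + 40 + 35 + 35 + 35 + 30 + 30 + 30 = 750 L.
Lower bound: ⌈750/130⌉ = 6 storage lockers.
A packing using 7 storage lockers:
  locker 1: 95 + 35 = 130
  locker 2: 90 + 40 = 130
  locker 3: 85 + 35 = 120
  locker 4: 85 + 35 = 120
  locker 5: 85 + 30 = 115
  locker 6: 75 + 30 = 105
  locker 7: 30 = 30
No arrangement into 6 storage lockers stays within capacity, so 7 is optimal.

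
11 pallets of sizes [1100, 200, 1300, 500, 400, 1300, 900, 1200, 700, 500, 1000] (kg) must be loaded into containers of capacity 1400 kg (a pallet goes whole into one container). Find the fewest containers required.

Total = 1300 + 1300 + 1200 + 1100 + 1000 + 900 + 700 + 500 + 500 + 400 + 200 = 9100 kg.
Lower bound: ⌈9100/1400⌉ = 7 containers.
A packing using 7 containers:
  container 1: 1300 = 1300
  container 2: 1300 = 1300
  container 3: 1200 + 200 = 1400
  container 4: 1100 = 1100
  container 5: 1000 + 400 = 1400
  container 6: 900 + 500 = 1400
  container 7: 700 + 500 = 1200
This matches the lower bound, so 7 is optimal.

7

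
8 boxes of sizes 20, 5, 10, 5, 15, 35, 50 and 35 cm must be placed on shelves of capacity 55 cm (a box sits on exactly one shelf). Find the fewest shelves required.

Total = 50 + 35 + 35 + 20 + 15 + 10 + 5 + 5 = 175 cm.
Lower bound: ⌈175/55⌉ = 4 shelves.
A packing using 4 shelves:
  shelf 1: 50 + 5 = 55
  shelf 2: 35 + 20 = 55
  shelf 3: 35 + 15 + 5 = 55
  shelf 4: 10 = 10
This matches the lower bound, so 4 is optimal.

4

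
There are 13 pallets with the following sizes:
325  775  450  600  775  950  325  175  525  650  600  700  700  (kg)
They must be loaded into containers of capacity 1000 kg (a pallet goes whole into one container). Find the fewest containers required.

Total = 950 + 775 + 775 + 700 + 700 + 650 + 600 + 600 + 525 + 450 + 325 + 325 + 175 = 7550 kg.
Lower bound: ⌈7550/1000⌉ = 8 containers.
Also, 9 pallets each exceed 500 kg, and no two of those can share a container, so at least 9 containers are needed.
A packing using 9 containers:
  container 1: 950 = 950
  container 2: 775 + 175 = 950
  container 3: 775 = 775
  container 4: 700 = 700
  container 5: 700 = 700
  container 6: 650 + 325 = 975
  container 7: 600 + 325 = 925
  container 8: 600 = 600
  container 9: 525 + 450 = 975
This matches the lower bound, so 9 is optimal.

9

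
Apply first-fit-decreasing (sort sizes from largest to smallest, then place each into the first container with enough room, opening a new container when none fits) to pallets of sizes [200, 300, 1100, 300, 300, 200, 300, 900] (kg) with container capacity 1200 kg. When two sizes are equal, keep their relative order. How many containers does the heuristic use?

Sorted descending: 1100, 900, 300, 300, 300, 300, 200, 200.
  1100 → container 1 (new)  [load 1100/1200]
  900 → container 2 (new)  [load 900/1200]
  300 → container 2  [load 1200/1200]
  300 → container 3 (new)  [load 300/1200]
  300 → container 3  [load 600/1200]
  300 → container 3  [load 900/1200]
  200 → container 3  [load 1100/1200]
  200 → container 4 (new)  [load 200/1200]
4 containers opened.

4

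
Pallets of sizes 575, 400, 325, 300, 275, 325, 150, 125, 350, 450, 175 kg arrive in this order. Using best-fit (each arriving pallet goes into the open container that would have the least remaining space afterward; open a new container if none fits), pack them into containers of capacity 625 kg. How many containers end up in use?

6

  575 → container 1 (new)  [load 575/625]
  400 → container 2 (new)  [load 400/625]
  325 → container 3 (new)  [load 325/625]
  300 → container 3  [load 625/625]
  275 → container 4 (new)  [load 275/625]
  325 → container 4  [load 600/625]
  150 → container 2  [load 550/625]
  125 → container 5 (new)  [load 125/625]
  350 → container 5  [load 475/625]
  450 → container 6 (new)  [load 450/625]
  175 → container 6  [load 625/625]
6 containers opened.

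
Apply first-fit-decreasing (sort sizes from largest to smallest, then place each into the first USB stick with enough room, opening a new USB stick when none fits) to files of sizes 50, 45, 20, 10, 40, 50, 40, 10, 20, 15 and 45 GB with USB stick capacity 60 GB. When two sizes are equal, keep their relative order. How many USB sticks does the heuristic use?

Sorted descending: 50, 50, 45, 45, 40, 40, 20, 20, 15, 10, 10.
  50 → USB stick 1 (new)  [load 50/60]
  50 → USB stick 2 (new)  [load 50/60]
  45 → USB stick 3 (new)  [load 45/60]
  45 → USB stick 4 (new)  [load 45/60]
  40 → USB stick 5 (new)  [load 40/60]
  40 → USB stick 6 (new)  [load 40/60]
  20 → USB stick 5  [load 60/60]
  20 → USB stick 6  [load 60/60]
  15 → USB stick 3  [load 60/60]
  10 → USB stick 1  [load 60/60]
  10 → USB stick 2  [load 60/60]
6 USB sticks opened.

6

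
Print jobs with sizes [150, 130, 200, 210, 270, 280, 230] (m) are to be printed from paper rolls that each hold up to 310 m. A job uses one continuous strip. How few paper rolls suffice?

Total = 280 + 270 + 230 + 210 + 200 + 150 + 130 = 1470 m.
Lower bound: ⌈1470/310⌉ = 5 paper rolls.
A packing using 6 paper rolls:
  roll 1: 280 = 280
  roll 2: 270 = 270
  roll 3: 230 = 230
  roll 4: 210 = 210
  roll 5: 200 = 200
  roll 6: 150 + 130 = 280
No arrangement into 5 paper rolls stays within capacity, so 6 is optimal.

6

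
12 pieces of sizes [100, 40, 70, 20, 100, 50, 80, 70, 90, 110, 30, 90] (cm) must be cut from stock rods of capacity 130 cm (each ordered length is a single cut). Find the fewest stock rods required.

8

Total = 110 + 100 + 100 + 90 + 90 + 80 + 70 + 70 + 50 + 40 + 30 + 20 = 850 cm.
Lower bound: ⌈850/130⌉ = 7 stock rods.
Also, 8 pieces each exceed 65 cm, and no two of those can share a stock rod, so at least 8 stock rods are needed.
A packing using 8 stock rods:
  stock rod 1: 110 + 20 = 130
  stock rod 2: 100 + 30 = 130
  stock rod 3: 100 = 100
  stock rod 4: 90 + 40 = 130
  stock rod 5: 90 = 90
  stock rod 6: 80 + 50 = 130
  stock rod 7: 70 = 70
  stock rod 8: 70 = 70
This matches the lower bound, so 8 is optimal.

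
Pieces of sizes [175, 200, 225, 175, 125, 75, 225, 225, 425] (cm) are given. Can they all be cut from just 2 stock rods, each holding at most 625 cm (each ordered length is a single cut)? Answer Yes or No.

Total = 1850 cm; ⌈1850/625⌉ = 3.
At least 3 stock rods are required, but only 2 are allowed.

No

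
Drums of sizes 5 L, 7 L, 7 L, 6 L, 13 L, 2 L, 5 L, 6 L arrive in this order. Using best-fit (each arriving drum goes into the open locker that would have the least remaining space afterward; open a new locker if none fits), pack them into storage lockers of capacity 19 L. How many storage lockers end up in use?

3

  5 → locker 1 (new)  [load 5/19]
  7 → locker 1  [load 12/19]
  7 → locker 1  [load 19/19]
  6 → locker 2 (new)  [load 6/19]
  13 → locker 2  [load 19/19]
  2 → locker 3 (new)  [load 2/19]
  5 → locker 3  [load 7/19]
  6 → locker 3  [load 13/19]
3 storage lockers opened.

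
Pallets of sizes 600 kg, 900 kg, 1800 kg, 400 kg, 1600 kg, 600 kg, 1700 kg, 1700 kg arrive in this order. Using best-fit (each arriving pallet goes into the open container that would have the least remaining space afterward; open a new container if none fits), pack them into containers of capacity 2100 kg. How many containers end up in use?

  600 → container 1 (new)  [load 600/2100]
  900 → container 1  [load 1500/2100]
  1800 → container 2 (new)  [load 1800/2100]
  400 → container 1  [load 1900/2100]
  1600 → container 3 (new)  [load 1600/2100]
  600 → container 4 (new)  [load 600/2100]
  1700 → container 5 (new)  [load 1700/2100]
  1700 → container 6 (new)  [load 1700/2100]
6 containers opened.

6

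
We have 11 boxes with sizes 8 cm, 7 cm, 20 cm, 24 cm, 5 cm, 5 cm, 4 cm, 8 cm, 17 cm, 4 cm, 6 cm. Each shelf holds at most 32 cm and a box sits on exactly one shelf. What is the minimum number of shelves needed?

4

Total = 24 + 20 + 17 + 8 + 8 + 7 + 6 + 5 + 5 + 4 + 4 = 108 cm.
Lower bound: ⌈108/32⌉ = 4 shelves.
A packing using 4 shelves:
  shelf 1: 24 + 8 = 32
  shelf 2: 20 + 8 + 4 = 32
  shelf 3: 17 + 7 + 6 = 30
  shelf 4: 5 + 5 + 4 = 14
This matches the lower bound, so 4 is optimal.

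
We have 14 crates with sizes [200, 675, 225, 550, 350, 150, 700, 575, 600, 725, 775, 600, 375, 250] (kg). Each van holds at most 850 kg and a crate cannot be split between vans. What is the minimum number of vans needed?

Total = 775 + 725 + 700 + 675 + 600 + 600 + 575 + 550 + 375 + 350 + 250 + 225 + 200 + 150 = 6750 kg.
Lower bound: ⌈6750/850⌉ = 8 vans.
A packing using 9 vans:
  van 1: 775 = 775
  van 2: 725 = 725
  van 3: 700 + 150 = 850
  van 4: 675 = 675
  van 5: 600 + 250 = 850
  van 6: 600 + 225 = 825
  van 7: 575 + 200 = 775
  van 8: 550 = 550
  van 9: 375 + 350 = 725
No arrangement into 8 vans stays within capacity, so 9 is optimal.

9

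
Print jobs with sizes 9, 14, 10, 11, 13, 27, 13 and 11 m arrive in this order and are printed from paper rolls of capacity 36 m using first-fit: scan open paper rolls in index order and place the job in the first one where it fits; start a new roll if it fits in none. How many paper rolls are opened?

  9 → roll 1 (new)  [load 9/36]
  14 → roll 1  [load 23/36]
  10 → roll 1  [load 33/36]
  11 → roll 2 (new)  [load 11/36]
  13 → roll 2  [load 24/36]
  27 → roll 3 (new)  [load 27/36]
  13 → roll 4 (new)  [load 13/36]
  11 → roll 2  [load 35/36]
4 paper rolls opened.

4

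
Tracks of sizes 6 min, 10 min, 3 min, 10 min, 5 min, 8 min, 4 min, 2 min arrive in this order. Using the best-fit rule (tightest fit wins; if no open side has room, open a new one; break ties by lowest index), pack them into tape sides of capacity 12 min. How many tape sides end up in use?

  6 → side 1 (new)  [load 6/12]
  10 → side 2 (new)  [load 10/12]
  3 → side 1  [load 9/12]
  10 → side 3 (new)  [load 10/12]
  5 → side 4 (new)  [load 5/12]
  8 → side 5 (new)  [load 8/12]
  4 → side 5  [load 12/12]
  2 → side 2  [load 12/12]
5 tape sides opened.

5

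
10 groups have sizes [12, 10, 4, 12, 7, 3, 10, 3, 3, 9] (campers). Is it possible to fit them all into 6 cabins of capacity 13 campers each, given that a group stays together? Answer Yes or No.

A valid assignment using 6 cabins:
  cabin 1: 12 = 12
  cabin 2: 12 = 12
  cabin 3: 10 + 3 = 13
  cabin 4: 10 + 3 = 13
  cabin 5: 9 + 4 = 13
  cabin 6: 7 + 3 = 10
Every load is within 13 campers, so 6 cabins suffice.

Yes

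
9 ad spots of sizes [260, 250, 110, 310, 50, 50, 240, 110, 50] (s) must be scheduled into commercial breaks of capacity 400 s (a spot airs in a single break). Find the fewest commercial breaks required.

4

Total = 310 + 260 + 250 + 240 + 110 + 110 + 50 + 50 + 50 = 1430 s.
Lower bound: ⌈1430/400⌉ = 4 commercial breaks.
A packing using 4 commercial breaks:
  break 1: 310 + 50 = 360
  break 2: 260 + 110 = 370
  break 3: 250 + 110 = 360
  break 4: 240 + 50 + 50 = 340
This matches the lower bound, so 4 is optimal.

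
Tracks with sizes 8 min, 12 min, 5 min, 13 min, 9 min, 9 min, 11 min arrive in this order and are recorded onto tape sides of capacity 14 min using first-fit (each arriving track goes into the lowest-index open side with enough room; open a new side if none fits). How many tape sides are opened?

  8 → side 1 (new)  [load 8/14]
  12 → side 2 (new)  [load 12/14]
  5 → side 1  [load 13/14]
  13 → side 3 (new)  [load 13/14]
  9 → side 4 (new)  [load 9/14]
  9 → side 5 (new)  [load 9/14]
  11 → side 6 (new)  [load 11/14]
6 tape sides opened.

6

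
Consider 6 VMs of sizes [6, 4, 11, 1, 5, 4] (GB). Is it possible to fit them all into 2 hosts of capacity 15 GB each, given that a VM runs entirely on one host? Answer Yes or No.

Total = 31 GB; ⌈31/15⌉ = 3.
At least 3 hosts are required, but only 2 are allowed.

No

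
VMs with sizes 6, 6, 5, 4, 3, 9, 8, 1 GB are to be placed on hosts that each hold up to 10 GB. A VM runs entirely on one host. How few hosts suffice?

Total = 9 + 8 + 6 + 6 + 5 + 4 + 3 + 1 = 42 GB.
Lower bound: ⌈42/10⌉ = 5 hosts.
A packing using 5 hosts:
  host 1: 9 + 1 = 10
  host 2: 8 = 8
  host 3: 6 + 4 = 10
  host 4: 6 + 3 = 9
  host 5: 5 = 5
This matches the lower bound, so 5 is optimal.

5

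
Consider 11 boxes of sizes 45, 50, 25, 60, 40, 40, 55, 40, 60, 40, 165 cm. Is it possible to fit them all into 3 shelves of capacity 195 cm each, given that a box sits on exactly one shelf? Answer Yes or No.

No

Total = 620 cm; ⌈620/195⌉ = 4.
At least 4 shelves are required, but only 3 are allowed.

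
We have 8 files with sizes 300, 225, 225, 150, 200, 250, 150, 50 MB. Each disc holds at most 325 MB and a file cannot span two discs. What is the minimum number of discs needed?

Total = 300 + 250 + 225 + 225 + 200 + 150 + 150 + 50 = 1550 MB.
Lower bound: ⌈1550/325⌉ = 5 discs.
A packing using 6 discs:
  disc 1: 300 = 300
  disc 2: 250 + 50 = 300
  disc 3: 225 = 225
  disc 4: 225 = 225
  disc 5: 200 = 200
  disc 6: 150 + 150 = 300
No arrangement into 5 discs stays within capacity, so 6 is optimal.

6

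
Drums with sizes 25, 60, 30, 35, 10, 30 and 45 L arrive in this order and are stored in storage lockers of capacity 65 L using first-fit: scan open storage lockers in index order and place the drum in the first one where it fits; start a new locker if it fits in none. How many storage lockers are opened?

  25 → locker 1 (new)  [load 25/65]
  60 → locker 2 (new)  [load 60/65]
  30 → locker 1  [load 55/65]
  35 → locker 3 (new)  [load 35/65]
  10 → locker 1  [load 65/65]
  30 → locker 3  [load 65/65]
  45 → locker 4 (new)  [load 45/65]
4 storage lockers opened.

4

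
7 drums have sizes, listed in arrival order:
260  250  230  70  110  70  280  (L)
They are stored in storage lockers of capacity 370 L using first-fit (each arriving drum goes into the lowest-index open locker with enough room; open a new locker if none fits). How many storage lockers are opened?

  260 → locker 1 (new)  [load 260/370]
  250 → locker 2 (new)  [load 250/370]
  230 → locker 3 (new)  [load 230/370]
  70 → locker 1  [load 330/370]
  110 → locker 2  [load 360/370]
  70 → locker 3  [load 300/370]
  280 → locker 4 (new)  [load 280/370]
4 storage lockers opened.

4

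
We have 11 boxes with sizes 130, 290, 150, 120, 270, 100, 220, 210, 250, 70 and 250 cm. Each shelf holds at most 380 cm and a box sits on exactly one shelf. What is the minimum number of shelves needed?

6

Total = 290 + 270 + 250 + 250 + 220 + 210 + 150 + 130 + 120 + 100 + 70 = 2060 cm.
Lower bound: ⌈2060/380⌉ = 6 shelves.
A packing using 6 shelves:
  shelf 1: 290 + 70 = 360
  shelf 2: 270 + 100 = 370
  shelf 3: 250 + 130 = 380
  shelf 4: 250 + 120 = 370
  shelf 5: 220 + 150 = 370
  shelf 6: 210 = 210
This matches the lower bound, so 6 is optimal.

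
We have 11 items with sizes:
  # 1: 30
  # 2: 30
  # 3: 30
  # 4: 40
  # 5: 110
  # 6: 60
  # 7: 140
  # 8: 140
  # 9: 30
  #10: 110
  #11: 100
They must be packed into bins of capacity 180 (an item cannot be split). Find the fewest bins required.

5

Total = 140 + 140 + 110 + 110 + 100 + 60 + 40 + 30 + 30 + 30 + 30 = 820.
Lower bound: ⌈820/180⌉ = 5 bins.
A packing using 5 bins:
  bin 1: 140 + 40 = 180
  bin 2: 140 + 30 = 170
  bin 3: 110 + 60 = 170
  bin 4: 110 + 30 + 30 = 170
  bin 5: 100 + 30 = 130
This matches the lower bound, so 5 is optimal.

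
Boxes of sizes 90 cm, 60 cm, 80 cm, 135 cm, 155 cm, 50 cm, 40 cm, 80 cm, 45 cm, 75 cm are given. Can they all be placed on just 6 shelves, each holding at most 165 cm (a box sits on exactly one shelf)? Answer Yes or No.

A valid assignment using 6 shelves:
  shelf 1: 155 = 155
  shelf 2: 135 = 135
  shelf 3: 90 + 75 = 165
  shelf 4: 80 + 80 = 160
  shelf 5: 60 + 50 + 45 = 155
  shelf 6: 40 = 40
Every load is within 165 cm, so 6 shelves suffice.

Yes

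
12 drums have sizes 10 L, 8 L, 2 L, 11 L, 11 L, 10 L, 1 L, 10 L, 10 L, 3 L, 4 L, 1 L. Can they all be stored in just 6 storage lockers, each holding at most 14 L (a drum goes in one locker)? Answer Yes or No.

No

Total = 81 L; ⌈81/14⌉ = 6.
7 drums each exceed half the capacity and cannot share a locker, forcing at least 7 storage lockers.
At least 7 storage lockers are required, but only 6 are allowed.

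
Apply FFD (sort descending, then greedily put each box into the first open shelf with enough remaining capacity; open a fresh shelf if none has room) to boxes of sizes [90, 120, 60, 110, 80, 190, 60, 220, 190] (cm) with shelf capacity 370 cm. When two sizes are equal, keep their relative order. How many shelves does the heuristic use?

4

Sorted descending: 220, 190, 190, 120, 110, 90, 80, 60, 60.
  220 → shelf 1 (new)  [load 220/370]
  190 → shelf 2 (new)  [load 190/370]
  190 → shelf 3 (new)  [load 190/370]
  120 → shelf 1  [load 340/370]
  110 → shelf 2  [load 300/370]
  90 → shelf 3  [load 280/370]
  80 → shelf 3  [load 360/370]
  60 → shelf 2  [load 360/370]
  60 → shelf 4 (new)  [load 60/370]
4 shelves opened.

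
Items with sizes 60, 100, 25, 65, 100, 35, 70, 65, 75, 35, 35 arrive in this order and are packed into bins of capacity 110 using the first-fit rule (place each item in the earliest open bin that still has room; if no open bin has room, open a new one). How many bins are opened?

7

  60 → bin 1 (new)  [load 60/110]
  100 → bin 2 (new)  [load 100/110]
  25 → bin 1  [load 85/110]
  65 → bin 3 (new)  [load 65/110]
  100 → bin 4 (new)  [load 100/110]
  35 → bin 3  [load 100/110]
  70 → bin 5 (new)  [load 70/110]
  65 → bin 6 (new)  [load 65/110]
  75 → bin 7 (new)  [load 75/110]
  35 → bin 5  [load 105/110]
  35 → bin 6  [load 100/110]
7 bins opened.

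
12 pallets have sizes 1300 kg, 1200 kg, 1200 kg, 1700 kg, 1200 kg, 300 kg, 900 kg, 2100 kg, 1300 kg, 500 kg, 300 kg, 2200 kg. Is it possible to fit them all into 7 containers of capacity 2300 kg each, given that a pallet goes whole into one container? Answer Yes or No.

Total = 14200 kg; ⌈14200/2300⌉ = 7.
8 pallets each exceed half the capacity and cannot share a container, forcing at least 8 containers.
At least 8 containers are required, but only 7 are allowed.

No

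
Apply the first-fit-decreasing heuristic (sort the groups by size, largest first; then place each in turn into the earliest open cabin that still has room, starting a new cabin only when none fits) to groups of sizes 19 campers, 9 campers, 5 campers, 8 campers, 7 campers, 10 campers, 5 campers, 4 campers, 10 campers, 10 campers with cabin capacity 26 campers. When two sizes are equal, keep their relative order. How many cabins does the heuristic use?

Sorted descending: 19, 10, 10, 10, 9, 8, 7, 5, 5, 4.
  19 → cabin 1 (new)  [load 19/26]
  10 → cabin 2 (new)  [load 10/26]
  10 → cabin 2  [load 20/26]
  10 → cabin 3 (new)  [load 10/26]
  9 → cabin 3  [load 19/26]
  8 → cabin 4 (new)  [load 8/26]
  7 → cabin 1  [load 26/26]
  5 → cabin 2  [load 25/26]
  5 → cabin 3  [load 24/26]
  4 → cabin 4  [load 12/26]
4 cabins opened.

4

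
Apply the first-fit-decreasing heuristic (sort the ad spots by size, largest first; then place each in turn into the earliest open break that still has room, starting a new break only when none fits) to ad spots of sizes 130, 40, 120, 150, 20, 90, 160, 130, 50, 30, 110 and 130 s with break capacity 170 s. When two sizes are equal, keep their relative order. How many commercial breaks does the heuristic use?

Sorted descending: 160, 150, 130, 130, 130, 120, 110, 90, 50, 40, 30, 20.
  160 → break 1 (new)  [load 160/170]
  150 → break 2 (new)  [load 150/170]
  130 → break 3 (new)  [load 130/170]
  130 → break 4 (new)  [load 130/170]
  130 → break 5 (new)  [load 130/170]
  120 → break 6 (new)  [load 120/170]
  110 → break 7 (new)  [load 110/170]
  90 → break 8 (new)  [load 90/170]
  50 → break 6  [load 170/170]
  40 → break 3  [load 170/170]
  30 → break 4  [load 160/170]
  20 → break 2  [load 170/170]
8 commercial breaks opened.

8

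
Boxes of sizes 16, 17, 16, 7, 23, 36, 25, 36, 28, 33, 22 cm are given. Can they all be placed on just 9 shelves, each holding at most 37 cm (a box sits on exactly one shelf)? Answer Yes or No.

A valid assignment using 9 shelves:
  shelf 1: 36 = 36
  shelf 2: 36 = 36
  shelf 3: 33 = 33
  shelf 4: 28 + 7 = 35
  shelf 5: 25 = 25
  shelf 6: 23 = 23
  shelf 7: 22 = 22
  shelf 8: 17 + 16 = 33
  shelf 9: 16 = 16
Every load is within 37 cm, so 9 shelves suffice.

Yes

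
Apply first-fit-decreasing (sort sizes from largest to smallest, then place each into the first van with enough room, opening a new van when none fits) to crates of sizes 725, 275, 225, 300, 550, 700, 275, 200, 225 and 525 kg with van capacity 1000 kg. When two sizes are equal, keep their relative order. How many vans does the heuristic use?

Sorted descending: 725, 700, 550, 525, 300, 275, 275, 225, 225, 200.
  725 → van 1 (new)  [load 725/1000]
  700 → van 2 (new)  [load 700/1000]
  550 → van 3 (new)  [load 550/1000]
  525 → van 4 (new)  [load 525/1000]
  300 → van 2  [load 1000/1000]
  275 → van 1  [load 1000/1000]
  275 → van 3  [load 825/1000]
  225 → van 4  [load 750/1000]
  225 → van 4  [load 975/1000]
  200 → van 5 (new)  [load 200/1000]
5 vans opened.

5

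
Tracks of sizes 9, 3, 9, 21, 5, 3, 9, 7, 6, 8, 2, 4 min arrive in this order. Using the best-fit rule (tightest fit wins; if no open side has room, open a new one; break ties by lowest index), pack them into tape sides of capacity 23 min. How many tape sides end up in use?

  9 → side 1 (new)  [load 9/23]
  3 → side 1  [load 12/23]
  9 → side 1  [load 21/23]
  21 → side 2 (new)  [load 21/23]
  5 → side 3 (new)  [load 5/23]
  3 → side 3  [load 8/23]
  9 → side 3  [load 17/23]
  7 → side 4 (new)  [load 7/23]
  6 → side 3  [load 23/23]
  8 → side 4  [load 15/23]
  2 → side 1  [load 23/23]
  4 → side 4  [load 19/23]
4 tape sides opened.

4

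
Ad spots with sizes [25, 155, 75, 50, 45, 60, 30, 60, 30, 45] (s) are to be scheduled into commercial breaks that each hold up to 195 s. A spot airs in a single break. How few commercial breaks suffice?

3

Total = 155 + 75 + 60 + 60 + 50 + 45 + 45 + 30 + 30 + 25 = 575 s.
Lower bound: ⌈575/195⌉ = 3 commercial breaks.
A packing using 3 commercial breaks:
  break 1: 155 + 30 = 185
  break 2: 75 + 60 + 60 = 195
  break 3: 50 + 45 + 45 + 30 + 25 = 195
This matches the lower bound, so 3 is optimal.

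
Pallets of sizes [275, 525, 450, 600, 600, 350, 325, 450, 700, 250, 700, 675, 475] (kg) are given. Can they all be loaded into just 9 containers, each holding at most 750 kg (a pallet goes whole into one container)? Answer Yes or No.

No

Total = 6375 kg; ⌈6375/750⌉ = 9.
The bound of 9 does not rule out 9, but exhaustive search shows no assignment into 9 containers of capacity 750 kg exists — the minimum is 10.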